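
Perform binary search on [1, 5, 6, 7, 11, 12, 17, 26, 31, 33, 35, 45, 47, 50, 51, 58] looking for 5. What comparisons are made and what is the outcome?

Binary search for 5 in [1, 5, 6, 7, 11, 12, 17, 26, 31, 33, 35, 45, 47, 50, 51, 58]:

lo=0, hi=15, mid=7, arr[mid]=26 -> 26 > 5, search left half
lo=0, hi=6, mid=3, arr[mid]=7 -> 7 > 5, search left half
lo=0, hi=2, mid=1, arr[mid]=5 -> Found target at index 1!

Binary search finds 5 at index 1 after 3 comparisons. The search repeatedly halves the search space by comparing with the middle element.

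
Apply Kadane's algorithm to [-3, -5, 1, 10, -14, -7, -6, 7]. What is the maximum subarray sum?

Using Kadane's algorithm on [-3, -5, 1, 10, -14, -7, -6, 7]:

Scanning through the array:
Position 1 (value -5): max_ending_here = -5, max_so_far = -3
Position 2 (value 1): max_ending_here = 1, max_so_far = 1
Position 3 (value 10): max_ending_here = 11, max_so_far = 11
Position 4 (value -14): max_ending_here = -3, max_so_far = 11
Position 5 (value -7): max_ending_here = -7, max_so_far = 11
Position 6 (value -6): max_ending_here = -6, max_so_far = 11
Position 7 (value 7): max_ending_here = 7, max_so_far = 11

Maximum subarray: [1, 10]
Maximum sum: 11

The maximum subarray is [1, 10] with sum 11. This subarray runs from index 2 to index 3.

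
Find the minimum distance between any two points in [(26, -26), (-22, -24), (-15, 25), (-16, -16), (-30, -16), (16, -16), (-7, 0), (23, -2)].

Computing all pairwise distances among 8 points:

d((26, -26), (-22, -24)) = 48.0416
d((26, -26), (-15, 25)) = 65.437
d((26, -26), (-16, -16)) = 43.1741
d((26, -26), (-30, -16)) = 56.8859
d((26, -26), (16, -16)) = 14.1421
d((26, -26), (-7, 0)) = 42.0119
d((26, -26), (23, -2)) = 24.1868
d((-22, -24), (-15, 25)) = 49.4975
d((-22, -24), (-16, -16)) = 10.0 <-- minimum
d((-22, -24), (-30, -16)) = 11.3137
d((-22, -24), (16, -16)) = 38.833
d((-22, -24), (-7, 0)) = 28.3019
d((-22, -24), (23, -2)) = 50.0899
d((-15, 25), (-16, -16)) = 41.0122
d((-15, 25), (-30, -16)) = 43.6578
d((-15, 25), (16, -16)) = 51.4004
d((-15, 25), (-7, 0)) = 26.2488
d((-15, 25), (23, -2)) = 46.6154
d((-16, -16), (-30, -16)) = 14.0
d((-16, -16), (16, -16)) = 32.0
d((-16, -16), (-7, 0)) = 18.3576
d((-16, -16), (23, -2)) = 41.4367
d((-30, -16), (16, -16)) = 46.0
d((-30, -16), (-7, 0)) = 28.0179
d((-30, -16), (23, -2)) = 54.8179
d((16, -16), (-7, 0)) = 28.0179
d((16, -16), (23, -2)) = 15.6525
d((-7, 0), (23, -2)) = 30.0666

Closest pair: (-22, -24) and (-16, -16) with distance 10.0

The closest pair is (-22, -24) and (-16, -16) with Euclidean distance 10.0. For 8 points, brute-force pairwise comparison is shown above. For large n, the divide-and-conquer algorithm (sort by x, recurse on halves, check the dividing strip) achieves O(n log n).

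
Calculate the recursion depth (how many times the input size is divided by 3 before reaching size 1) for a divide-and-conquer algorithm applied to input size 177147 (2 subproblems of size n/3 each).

For divide and conquer with division factor 3:

Problem sizes at each level:
Level 0: 177147
Level 1: 59049
Level 2: 19683
Level 3: 6561
Level 4: 2187
Level 5: 729
Level 6: 243
Level 7: 81
Level 8: 27
Level 9: 9
Level 10: 3
Level 11: 1

The root is level 0 and the size-1 base case is level 11 (the tree spans levels 0 through 11, i.e. 12 levels counting the root), so the depth is the number of divisions: log_3(177147) = 11

The recursion tree depth is log_3(177147) = 11. At each level, the problem size is divided by 3, so it takes 11 divisions to reduce to a base case of size 1. The algorithm makes 2 recursive calls at each level.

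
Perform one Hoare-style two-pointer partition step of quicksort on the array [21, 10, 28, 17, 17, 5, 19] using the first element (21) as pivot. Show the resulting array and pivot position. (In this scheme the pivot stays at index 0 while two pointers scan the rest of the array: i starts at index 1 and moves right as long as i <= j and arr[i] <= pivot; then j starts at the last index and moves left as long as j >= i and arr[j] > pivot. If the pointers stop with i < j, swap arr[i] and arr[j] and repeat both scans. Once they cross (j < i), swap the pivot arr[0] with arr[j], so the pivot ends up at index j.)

Hoare-style two-pointer partition with pivot = 21:

Initial array: [21, 10, 28, 17, 17, 5, 19]

Pointers start at i = 1, j = 6.
i stops at index 2 (arr[2]=28 > 21), j stops at index 6 (arr[6]=19 <= 21): swap arr[2] and arr[6], array becomes [21, 10, 19, 17, 17, 5, 28]
i ends at 6, j ends at 5: the pointers have crossed (j < i), so scanning stops.

Swap pivot arr[0] with arr[5] to place pivot at position 5: [5, 10, 19, 17, 17, 21, 28]
Pivot position: 5

After partitioning with pivot 21, the array becomes [5, 10, 19, 17, 17, 21, 28]. The pivot is placed at index 5. All elements to the left of the pivot are <= 21, and all elements to the right are > 21.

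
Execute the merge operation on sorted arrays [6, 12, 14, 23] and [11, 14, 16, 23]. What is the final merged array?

Merging process:

Compare 6 vs 11: take 6 from left. Merged: [6]
Compare 12 vs 11: take 11 from right. Merged: [6, 11]
Compare 12 vs 14: take 12 from left. Merged: [6, 11, 12]
Compare 14 vs 14: take 14 from left. Merged: [6, 11, 12, 14]
Compare 23 vs 14: take 14 from right. Merged: [6, 11, 12, 14, 14]
Compare 23 vs 16: take 16 from right. Merged: [6, 11, 12, 14, 14, 16]
Compare 23 vs 23: take 23 from left. Merged: [6, 11, 12, 14, 14, 16, 23]
Append remaining from right: [23]. Merged: [6, 11, 12, 14, 14, 16, 23, 23]

Final merged array: [6, 11, 12, 14, 14, 16, 23, 23]
Total comparisons: 7

The merged array is [6, 11, 12, 14, 14, 16, 23, 23], requiring 7 comparisons. The merge step runs in O(n) time where n is the total number of elements.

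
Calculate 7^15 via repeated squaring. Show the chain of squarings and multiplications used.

Computing 7^15 by squaring (build up from 7^1; each line after the first costs one multiplication):

7^1 = 7
7^2 = (7^1)^2 = 7^2 = 49
7^3 = 7 * 7^2 = 7 * 49 = 343
7^6 = (7^3)^2 = 343^2 = 117649
7^7 = 7 * 7^6 = 7 * 117649 = 823543
7^14 = (7^7)^2 = 823543^2 = 678223072849
7^15 = 7 * 7^14 = 7 * 678223072849 = 4747561509943

Result: 4747561509943
Multiplications needed: 6 (6 lines after 7^1)

7^15 = 4747561509943. Using exponentiation by squaring, this requires 6 multiplications. The key idea: if the exponent is even, square the half-power; if odd, multiply by the base once.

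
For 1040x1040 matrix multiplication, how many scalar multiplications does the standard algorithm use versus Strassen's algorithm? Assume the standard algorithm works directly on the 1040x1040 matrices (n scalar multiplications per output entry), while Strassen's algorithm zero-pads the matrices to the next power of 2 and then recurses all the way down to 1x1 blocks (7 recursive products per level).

Matrix multiplication for 1040x1040 matrices:

Strassen's algorithm requires power-of-2 dimensions. Pad 1040x1040 to 2048x2048 (next power of 2).

Standard algorithm: 1040^3 = 1124864000 multiplications
Strassen's algorithm: 7^(log2(2048)) = 7^11 = 1977326743 multiplications
Difference: 1124864000 - 1977326743 = -852462743 (Strassen uses MORE here due to padding overhead — for small or just-over-power-of-2 n, padding can outweigh the per-level savings)

Standard: 1124864000 multiplications (1040^3). Strassen: 1977326743 multiplications (7^11, after padding to 2048x2048). Strassen reduces 8 recursive multiplications to 7 at each level.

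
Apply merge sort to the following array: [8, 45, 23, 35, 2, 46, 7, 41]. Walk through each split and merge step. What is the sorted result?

Merge sort trace:

Split: [8, 45, 23, 35, 2, 46, 7, 41] -> [8, 45, 23, 35] and [2, 46, 7, 41]
  Split: [8, 45, 23, 35] -> [8, 45] and [23, 35]
    Split: [8, 45] -> [8] and [45]
    Merge: [8] + [45] -> [8, 45]
    Split: [23, 35] -> [23] and [35]
    Merge: [23] + [35] -> [23, 35]
  Merge: [8, 45] + [23, 35] -> [8, 23, 35, 45]
  Split: [2, 46, 7, 41] -> [2, 46] and [7, 41]
    Split: [2, 46] -> [2] and [46]
    Merge: [2] + [46] -> [2, 46]
    Split: [7, 41] -> [7] and [41]
    Merge: [7] + [41] -> [7, 41]
  Merge: [2, 46] + [7, 41] -> [2, 7, 41, 46]
Merge: [8, 23, 35, 45] + [2, 7, 41, 46] -> [2, 7, 8, 23, 35, 41, 45, 46]

Final sorted array: [2, 7, 8, 23, 35, 41, 45, 46]

The merge sort proceeds by recursively splitting the array and merging sorted halves.
After all merges, the sorted array is [2, 7, 8, 23, 35, 41, 45, 46].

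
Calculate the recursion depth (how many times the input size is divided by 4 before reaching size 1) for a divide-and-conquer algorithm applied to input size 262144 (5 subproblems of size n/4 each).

For divide and conquer with division factor 4:

Problem sizes at each level:
Level 0: 262144
Level 1: 65536
Level 2: 16384
Level 3: 4096
Level 4: 1024
Level 5: 256
Level 6: 64
Level 7: 16
Level 8: 4
Level 9: 1

The root is level 0 and the size-1 base case is level 9 (the tree spans levels 0 through 9, i.e. 10 levels counting the root), so the depth is the number of divisions: log_4(262144) = 9

The recursion tree depth is log_4(262144) = 9. At each level, the problem size is divided by 4, so it takes 9 divisions to reduce to a base case of size 1. The algorithm makes 5 recursive calls at each level.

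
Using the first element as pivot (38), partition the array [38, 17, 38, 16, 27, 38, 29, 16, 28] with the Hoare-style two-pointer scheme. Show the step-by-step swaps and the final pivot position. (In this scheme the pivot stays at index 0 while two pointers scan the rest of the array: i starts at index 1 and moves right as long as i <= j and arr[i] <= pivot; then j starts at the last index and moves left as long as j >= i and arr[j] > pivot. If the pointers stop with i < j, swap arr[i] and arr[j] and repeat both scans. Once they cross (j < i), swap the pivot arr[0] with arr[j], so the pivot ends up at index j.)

Hoare-style two-pointer partition with pivot = 38:

Initial array: [38, 17, 38, 16, 27, 38, 29, 16, 28]

Pointers start at i = 1, j = 8.
i ends at 9, j ends at 8: the pointers have crossed (j < i), so scanning stops.

Swap pivot arr[0] with arr[8] to place pivot at position 8: [28, 17, 38, 16, 27, 38, 29, 16, 38]
Pivot position: 8

After partitioning with pivot 38, the array becomes [28, 17, 38, 16, 27, 38, 29, 16, 38]. The pivot is placed at index 8. All elements to the left of the pivot are <= 38, and all elements to the right are > 38.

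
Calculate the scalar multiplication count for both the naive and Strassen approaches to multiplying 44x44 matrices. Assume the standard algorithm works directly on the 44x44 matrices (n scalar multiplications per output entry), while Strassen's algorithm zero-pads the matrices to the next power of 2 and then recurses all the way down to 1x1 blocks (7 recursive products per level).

Matrix multiplication for 44x44 matrices:

Strassen's algorithm requires power-of-2 dimensions. Pad 44x44 to 64x64 (next power of 2).

Standard algorithm: 44^3 = 85184 multiplications
Strassen's algorithm: 7^(log2(64)) = 7^6 = 117649 multiplications
Difference: 85184 - 117649 = -32465 (Strassen uses MORE here due to padding overhead — for small or just-over-power-of-2 n, padding can outweigh the per-level savings)

Standard: 85184 multiplications (44^3). Strassen: 117649 multiplications (7^6, after padding to 64x64). Strassen reduces 8 recursive multiplications to 7 at each level.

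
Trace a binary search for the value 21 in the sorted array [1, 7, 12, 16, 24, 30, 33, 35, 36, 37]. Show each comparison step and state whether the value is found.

Binary search for 21 in [1, 7, 12, 16, 24, 30, 33, 35, 36, 37]:

lo=0, hi=9, mid=4, arr[mid]=24 -> 24 > 21, search left half
lo=0, hi=3, mid=1, arr[mid]=7 -> 7 < 21, search right half
lo=2, hi=3, mid=2, arr[mid]=12 -> 12 < 21, search right half
lo=3, hi=3, mid=3, arr[mid]=16 -> 16 < 21, search right half
lo=4 > hi=3, target 21 not found

Binary search determines that 21 is not in the array after 4 comparisons. The search space was exhausted without finding the target.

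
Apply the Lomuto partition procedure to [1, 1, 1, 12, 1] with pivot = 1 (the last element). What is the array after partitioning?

Lomuto partition with pivot = 1:

Initial array: [1, 1, 1, 12, 1]

arr[0]=1 <= 1: swap with position 0, array becomes [1, 1, 1, 12, 1]
arr[1]=1 <= 1: swap with position 1, array becomes [1, 1, 1, 12, 1]
arr[2]=1 <= 1: swap with position 2, array becomes [1, 1, 1, 12, 1]
arr[3]=12 > 1: no swap

Place pivot at position 3: [1, 1, 1, 1, 12]
Pivot position: 3

After partitioning with pivot 1, the array becomes [1, 1, 1, 1, 12]. The pivot is placed at index 3. All elements to the left of the pivot are <= 1, and all elements to the right are > 1.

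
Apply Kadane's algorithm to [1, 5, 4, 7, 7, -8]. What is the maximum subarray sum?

Using Kadane's algorithm on [1, 5, 4, 7, 7, -8]:

Scanning through the array:
Position 1 (value 5): max_ending_here = 6, max_so_far = 6
Position 2 (value 4): max_ending_here = 10, max_so_far = 10
Position 3 (value 7): max_ending_here = 17, max_so_far = 17
Position 4 (value 7): max_ending_here = 24, max_so_far = 24
Position 5 (value -8): max_ending_here = 16, max_so_far = 24

Maximum subarray: [1, 5, 4, 7, 7]
Maximum sum: 24

The maximum subarray is [1, 5, 4, 7, 7] with sum 24. This subarray runs from index 0 to index 4.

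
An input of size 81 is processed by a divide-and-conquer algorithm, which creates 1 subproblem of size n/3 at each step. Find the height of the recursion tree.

For divide and conquer with division factor 3:

Problem sizes at each level:
Level 0: 81
Level 1: 27
Level 2: 9
Level 3: 3
Level 4: 1

The root is level 0 and the size-1 base case is level 4 (the tree spans levels 0 through 4, i.e. 5 levels counting the root), so the depth is the number of divisions: log_3(81) = 4

The recursion tree depth is log_3(81) = 4. At each level, the problem size is divided by 3, so it takes 4 divisions to reduce to a base case of size 1. The algorithm makes 1 recursive call at each level.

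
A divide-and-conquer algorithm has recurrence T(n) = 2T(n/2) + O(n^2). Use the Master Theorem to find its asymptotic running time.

Master Theorem for T(n) = 2T(n/2) + O(n^2):

a = 2, b = 2, c = 2
log_b(a) = log_2(2) = 1.0000

Case 3: c = 2 > log_2(2) = 1.0000
T(n) = O(n^2) = O(n^2)

For T(n) = 2T(n/2) + O(n^2): log_2(2) = 1.0000. This is Case 3 of the Master Theorem (c > log_b(a), work dominated by root), giving O(n^2).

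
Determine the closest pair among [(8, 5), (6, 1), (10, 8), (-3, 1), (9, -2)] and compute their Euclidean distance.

Computing all pairwise distances among 5 points:

d((8, 5), (6, 1)) = 4.4721
d((8, 5), (10, 8)) = 3.6056 <-- minimum
d((8, 5), (-3, 1)) = 11.7047
d((8, 5), (9, -2)) = 7.0711
d((6, 1), (10, 8)) = 8.0623
d((6, 1), (-3, 1)) = 9.0
d((6, 1), (9, -2)) = 4.2426
d((10, 8), (-3, 1)) = 14.7648
d((10, 8), (9, -2)) = 10.0499
d((-3, 1), (9, -2)) = 12.3693

Closest pair: (8, 5) and (10, 8) with distance 3.6056

The closest pair is (8, 5) and (10, 8) with Euclidean distance 3.6056. For 5 points, brute-force pairwise comparison is shown above. For large n, the divide-and-conquer algorithm (sort by x, recurse on halves, check the dividing strip) achieves O(n log n).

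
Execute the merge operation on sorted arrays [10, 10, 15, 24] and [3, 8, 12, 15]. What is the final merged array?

Merging process:

Compare 10 vs 3: take 3 from right. Merged: [3]
Compare 10 vs 8: take 8 from right. Merged: [3, 8]
Compare 10 vs 12: take 10 from left. Merged: [3, 8, 10]
Compare 10 vs 12: take 10 from left. Merged: [3, 8, 10, 10]
Compare 15 vs 12: take 12 from right. Merged: [3, 8, 10, 10, 12]
Compare 15 vs 15: take 15 from left. Merged: [3, 8, 10, 10, 12, 15]
Compare 24 vs 15: take 15 from right. Merged: [3, 8, 10, 10, 12, 15, 15]
Append remaining from left: [24]. Merged: [3, 8, 10, 10, 12, 15, 15, 24]

Final merged array: [3, 8, 10, 10, 12, 15, 15, 24]
Total comparisons: 7

The merged array is [3, 8, 10, 10, 12, 15, 15, 24], requiring 7 comparisons. The merge step runs in O(n) time where n is the total number of elements.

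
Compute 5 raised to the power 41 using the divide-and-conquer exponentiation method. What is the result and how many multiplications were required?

Computing 5^41 by squaring (build up from 5^1; each line after the first costs one multiplication):

5^1 = 5
5^2 = (5^1)^2 = 5^2 = 25
5^4 = (5^2)^2 = 25^2 = 625
5^5 = 5 * 5^4 = 5 * 625 = 3125
5^10 = (5^5)^2 = 3125^2 = 9765625
5^20 = (5^10)^2 = 9765625^2 = 95367431640625
5^40 = (5^20)^2 = 95367431640625^2 = 9094947017729282379150390625
5^41 = 5 * 5^40 = 5 * 9094947017729282379150390625 = 45474735088646411895751953125

Result: 45474735088646411895751953125
Multiplications needed: 7 (7 lines after 5^1)

5^41 = 45474735088646411895751953125. Using exponentiation by squaring, this requires 7 multiplications. The key idea: if the exponent is even, square the half-power; if odd, multiply by the base once.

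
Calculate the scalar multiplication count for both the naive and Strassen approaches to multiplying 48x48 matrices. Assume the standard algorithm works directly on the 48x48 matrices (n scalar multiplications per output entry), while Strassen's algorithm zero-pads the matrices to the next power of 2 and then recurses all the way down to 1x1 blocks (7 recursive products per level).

Matrix multiplication for 48x48 matrices:

Strassen's algorithm requires power-of-2 dimensions. Pad 48x48 to 64x64 (next power of 2).

Standard algorithm: 48^3 = 110592 multiplications
Strassen's algorithm: 7^(log2(64)) = 7^6 = 117649 multiplications
Difference: 110592 - 117649 = -7057 (Strassen uses MORE here due to padding overhead — for small or just-over-power-of-2 n, padding can outweigh the per-level savings)

Standard: 110592 multiplications (48^3). Strassen: 117649 multiplications (7^6, after padding to 64x64). Strassen reduces 8 recursive multiplications to 7 at each level.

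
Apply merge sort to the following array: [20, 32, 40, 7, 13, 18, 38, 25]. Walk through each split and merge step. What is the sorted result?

Merge sort trace:

Split: [20, 32, 40, 7, 13, 18, 38, 25] -> [20, 32, 40, 7] and [13, 18, 38, 25]
  Split: [20, 32, 40, 7] -> [20, 32] and [40, 7]
    Split: [20, 32] -> [20] and [32]
    Merge: [20] + [32] -> [20, 32]
    Split: [40, 7] -> [40] and [7]
    Merge: [40] + [7] -> [7, 40]
  Merge: [20, 32] + [7, 40] -> [7, 20, 32, 40]
  Split: [13, 18, 38, 25] -> [13, 18] and [38, 25]
    Split: [13, 18] -> [13] and [18]
    Merge: [13] + [18] -> [13, 18]
    Split: [38, 25] -> [38] and [25]
    Merge: [38] + [25] -> [25, 38]
  Merge: [13, 18] + [25, 38] -> [13, 18, 25, 38]
Merge: [7, 20, 32, 40] + [13, 18, 25, 38] -> [7, 13, 18, 20, 25, 32, 38, 40]

Final sorted array: [7, 13, 18, 20, 25, 32, 38, 40]

The merge sort proceeds by recursively splitting the array and merging sorted halves.
After all merges, the sorted array is [7, 13, 18, 20, 25, 32, 38, 40].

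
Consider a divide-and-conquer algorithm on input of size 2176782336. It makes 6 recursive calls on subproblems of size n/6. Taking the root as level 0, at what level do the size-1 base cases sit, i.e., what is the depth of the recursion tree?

For divide and conquer with division factor 6:

Problem sizes at each level:
Level 0: 2176782336
Level 1: 362797056
Level 2: 60466176
Level 3: 10077696
Level 4: 1679616
Level 5: 279936
Level 6: 46656
Level 7: 7776
Level 8: 1296
Level 9: 216
Level 10: 36
Level 11: 6
Level 12: 1

The root is level 0 and the size-1 base case is level 12 (the tree spans levels 0 through 12, i.e. 13 levels counting the root), so the depth is the number of divisions: log_6(2176782336) = 12

The recursion tree depth is log_6(2176782336) = 12. At each level, the problem size is divided by 6, so it takes 12 divisions to reduce to a base case of size 1. The algorithm makes 6 recursive calls at each level.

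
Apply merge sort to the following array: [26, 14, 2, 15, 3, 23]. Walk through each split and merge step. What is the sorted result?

Merge sort trace:

Split: [26, 14, 2, 15, 3, 23] -> [26, 14, 2] and [15, 3, 23]
  Split: [26, 14, 2] -> [26] and [14, 2]
    Split: [14, 2] -> [14] and [2]
    Merge: [14] + [2] -> [2, 14]
  Merge: [26] + [2, 14] -> [2, 14, 26]
  Split: [15, 3, 23] -> [15] and [3, 23]
    Split: [3, 23] -> [3] and [23]
    Merge: [3] + [23] -> [3, 23]
  Merge: [15] + [3, 23] -> [3, 15, 23]
Merge: [2, 14, 26] + [3, 15, 23] -> [2, 3, 14, 15, 23, 26]

Final sorted array: [2, 3, 14, 15, 23, 26]

The merge sort proceeds by recursively splitting the array and merging sorted halves.
After all merges, the sorted array is [2, 3, 14, 15, 23, 26].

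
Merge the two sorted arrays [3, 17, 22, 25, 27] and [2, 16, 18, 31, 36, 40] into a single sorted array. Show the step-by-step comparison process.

Merging process:

Compare 3 vs 2: take 2 from right. Merged: [2]
Compare 3 vs 16: take 3 from left. Merged: [2, 3]
Compare 17 vs 16: take 16 from right. Merged: [2, 3, 16]
Compare 17 vs 18: take 17 from left. Merged: [2, 3, 16, 17]
Compare 22 vs 18: take 18 from right. Merged: [2, 3, 16, 17, 18]
Compare 22 vs 31: take 22 from left. Merged: [2, 3, 16, 17, 18, 22]
Compare 25 vs 31: take 25 from left. Merged: [2, 3, 16, 17, 18, 22, 25]
Compare 27 vs 31: take 27 from left. Merged: [2, 3, 16, 17, 18, 22, 25, 27]
Append remaining from right: [31, 36, 40]. Merged: [2, 3, 16, 17, 18, 22, 25, 27, 31, 36, 40]

Final merged array: [2, 3, 16, 17, 18, 22, 25, 27, 31, 36, 40]
Total comparisons: 8

The merged array is [2, 3, 16, 17, 18, 22, 25, 27, 31, 36, 40], requiring 8 comparisons. The merge step runs in O(n) time where n is the total number of elements.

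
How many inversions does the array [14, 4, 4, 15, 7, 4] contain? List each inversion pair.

Finding inversions in [14, 4, 4, 15, 7, 4]:

(0, 1): arr[0]=14 > arr[1]=4
(0, 2): arr[0]=14 > arr[2]=4
(0, 4): arr[0]=14 > arr[4]=7
(0, 5): arr[0]=14 > arr[5]=4
(3, 4): arr[3]=15 > arr[4]=7
(3, 5): arr[3]=15 > arr[5]=4
(4, 5): arr[4]=7 > arr[5]=4

Total inversions: 7

The array has 7 inversion(s): (0,1), (0,2), (0,4), (0,5), (3,4), (3,5), (4,5). Each pair (i,j) satisfies i < j and arr[i] > arr[j].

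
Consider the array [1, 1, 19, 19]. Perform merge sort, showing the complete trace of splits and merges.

Merge sort trace:

Split: [1, 1, 19, 19] -> [1, 1] and [19, 19]
  Split: [1, 1] -> [1] and [1]
  Merge: [1] + [1] -> [1, 1]
  Split: [19, 19] -> [19] and [19]
  Merge: [19] + [19] -> [19, 19]
Merge: [1, 1] + [19, 19] -> [1, 1, 19, 19]

Final sorted array: [1, 1, 19, 19]

The merge sort proceeds by recursively splitting the array and merging sorted halves.
After all merges, the sorted array is [1, 1, 19, 19].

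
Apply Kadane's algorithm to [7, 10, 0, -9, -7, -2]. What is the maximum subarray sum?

Using Kadane's algorithm on [7, 10, 0, -9, -7, -2]:

Scanning through the array:
Position 1 (value 10): max_ending_here = 17, max_so_far = 17
Position 2 (value 0): max_ending_here = 17, max_so_far = 17
Position 3 (value -9): max_ending_here = 8, max_so_far = 17
Position 4 (value -7): max_ending_here = 1, max_so_far = 17
Position 5 (value -2): max_ending_here = -1, max_so_far = 17

Maximum subarray: [7, 10]
Maximum sum: 17

The maximum subarray is [7, 10] with sum 17. This subarray runs from index 0 to index 1.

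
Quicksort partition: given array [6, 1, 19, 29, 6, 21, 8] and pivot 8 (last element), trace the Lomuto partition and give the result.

Lomuto partition with pivot = 8:

Initial array: [6, 1, 19, 29, 6, 21, 8]

arr[0]=6 <= 8: swap with position 0, array becomes [6, 1, 19, 29, 6, 21, 8]
arr[1]=1 <= 8: swap with position 1, array becomes [6, 1, 19, 29, 6, 21, 8]
arr[2]=19 > 8: no swap
arr[3]=29 > 8: no swap
arr[4]=6 <= 8: swap with position 2, array becomes [6, 1, 6, 29, 19, 21, 8]
arr[5]=21 > 8: no swap

Place pivot at position 3: [6, 1, 6, 8, 19, 21, 29]
Pivot position: 3

After partitioning with pivot 8, the array becomes [6, 1, 6, 8, 19, 21, 29]. The pivot is placed at index 3. All elements to the left of the pivot are <= 8, and all elements to the right are > 8.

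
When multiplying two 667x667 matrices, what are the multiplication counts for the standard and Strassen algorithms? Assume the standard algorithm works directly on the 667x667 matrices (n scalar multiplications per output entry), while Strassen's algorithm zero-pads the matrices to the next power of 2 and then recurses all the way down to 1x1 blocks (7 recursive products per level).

Matrix multiplication for 667x667 matrices:

Strassen's algorithm requires power-of-2 dimensions. Pad 667x667 to 1024x1024 (next power of 2).

Standard algorithm: 667^3 = 296740963 multiplications
Strassen's algorithm: 7^(log2(1024)) = 7^10 = 282475249 multiplications
Savings: 296740963 - 282475249 = 14265714 multiplications

Standard: 296740963 multiplications (667^3). Strassen: 282475249 multiplications (7^10, after padding to 1024x1024). Strassen reduces 8 recursive multiplications to 7 at each level.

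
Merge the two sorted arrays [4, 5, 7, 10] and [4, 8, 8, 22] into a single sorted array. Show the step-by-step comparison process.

Merging process:

Compare 4 vs 4: take 4 from left. Merged: [4]
Compare 5 vs 4: take 4 from right. Merged: [4, 4]
Compare 5 vs 8: take 5 from left. Merged: [4, 4, 5]
Compare 7 vs 8: take 7 from left. Merged: [4, 4, 5, 7]
Compare 10 vs 8: take 8 from right. Merged: [4, 4, 5, 7, 8]
Compare 10 vs 8: take 8 from right. Merged: [4, 4, 5, 7, 8, 8]
Compare 10 vs 22: take 10 from left. Merged: [4, 4, 5, 7, 8, 8, 10]
Append remaining from right: [22]. Merged: [4, 4, 5, 7, 8, 8, 10, 22]

Final merged array: [4, 4, 5, 7, 8, 8, 10, 22]
Total comparisons: 7

The merged array is [4, 4, 5, 7, 8, 8, 10, 22], requiring 7 comparisons. The merge step runs in O(n) time where n is the total number of elements.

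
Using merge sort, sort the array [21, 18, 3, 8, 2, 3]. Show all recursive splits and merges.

Merge sort trace:

Split: [21, 18, 3, 8, 2, 3] -> [21, 18, 3] and [8, 2, 3]
  Split: [21, 18, 3] -> [21] and [18, 3]
    Split: [18, 3] -> [18] and [3]
    Merge: [18] + [3] -> [3, 18]
  Merge: [21] + [3, 18] -> [3, 18, 21]
  Split: [8, 2, 3] -> [8] and [2, 3]
    Split: [2, 3] -> [2] and [3]
    Merge: [2] + [3] -> [2, 3]
  Merge: [8] + [2, 3] -> [2, 3, 8]
Merge: [3, 18, 21] + [2, 3, 8] -> [2, 3, 3, 8, 18, 21]

Final sorted array: [2, 3, 3, 8, 18, 21]

The merge sort proceeds by recursively splitting the array and merging sorted halves.
After all merges, the sorted array is [2, 3, 3, 8, 18, 21].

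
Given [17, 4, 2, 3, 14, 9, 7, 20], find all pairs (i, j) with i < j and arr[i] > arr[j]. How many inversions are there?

Finding inversions in [17, 4, 2, 3, 14, 9, 7, 20]:

(0, 1): arr[0]=17 > arr[1]=4
(0, 2): arr[0]=17 > arr[2]=2
(0, 3): arr[0]=17 > arr[3]=3
(0, 4): arr[0]=17 > arr[4]=14
(0, 5): arr[0]=17 > arr[5]=9
(0, 6): arr[0]=17 > arr[6]=7
(1, 2): arr[1]=4 > arr[2]=2
(1, 3): arr[1]=4 > arr[3]=3
(4, 5): arr[4]=14 > arr[5]=9
(4, 6): arr[4]=14 > arr[6]=7
(5, 6): arr[5]=9 > arr[6]=7

Total inversions: 11

The array has 11 inversion(s): (0,1), (0,2), (0,3), (0,4), (0,5), (0,6), (1,2), (1,3), (4,5), (4,6), (5,6). Each pair (i,j) satisfies i < j and arr[i] > arr[j].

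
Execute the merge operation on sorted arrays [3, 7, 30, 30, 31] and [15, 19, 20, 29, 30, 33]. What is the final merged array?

Merging process:

Compare 3 vs 15: take 3 from left. Merged: [3]
Compare 7 vs 15: take 7 from left. Merged: [3, 7]
Compare 30 vs 15: take 15 from right. Merged: [3, 7, 15]
Compare 30 vs 19: take 19 from right. Merged: [3, 7, 15, 19]
Compare 30 vs 20: take 20 from right. Merged: [3, 7, 15, 19, 20]
Compare 30 vs 29: take 29 from right. Merged: [3, 7, 15, 19, 20, 29]
Compare 30 vs 30: take 30 from left. Merged: [3, 7, 15, 19, 20, 29, 30]
Compare 30 vs 30: take 30 from left. Merged: [3, 7, 15, 19, 20, 29, 30, 30]
Compare 31 vs 30: take 30 from right. Merged: [3, 7, 15, 19, 20, 29, 30, 30, 30]
Compare 31 vs 33: take 31 from left. Merged: [3, 7, 15, 19, 20, 29, 30, 30, 30, 31]
Append remaining from right: [33]. Merged: [3, 7, 15, 19, 20, 29, 30, 30, 30, 31, 33]

Final merged array: [3, 7, 15, 19, 20, 29, 30, 30, 30, 31, 33]
Total comparisons: 10

The merged array is [3, 7, 15, 19, 20, 29, 30, 30, 30, 31, 33], requiring 10 comparisons. The merge step runs in O(n) time where n is the total number of elements.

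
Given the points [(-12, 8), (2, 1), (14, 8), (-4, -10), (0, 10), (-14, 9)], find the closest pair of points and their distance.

Computing all pairwise distances among 6 points:

d((-12, 8), (2, 1)) = 15.6525
d((-12, 8), (14, 8)) = 26.0
d((-12, 8), (-4, -10)) = 19.6977
d((-12, 8), (0, 10)) = 12.1655
d((-12, 8), (-14, 9)) = 2.2361 <-- minimum
d((2, 1), (14, 8)) = 13.8924
d((2, 1), (-4, -10)) = 12.53
d((2, 1), (0, 10)) = 9.2195
d((2, 1), (-14, 9)) = 17.8885
d((14, 8), (-4, -10)) = 25.4558
d((14, 8), (0, 10)) = 14.1421
d((14, 8), (-14, 9)) = 28.0179
d((-4, -10), (0, 10)) = 20.3961
d((-4, -10), (-14, 9)) = 21.4709
d((0, 10), (-14, 9)) = 14.0357

Closest pair: (-12, 8) and (-14, 9) with distance 2.2361

The closest pair is (-12, 8) and (-14, 9) with Euclidean distance 2.2361. For 6 points, brute-force pairwise comparison is shown above. For large n, the divide-and-conquer algorithm (sort by x, recurse on halves, check the dividing strip) achieves O(n log n).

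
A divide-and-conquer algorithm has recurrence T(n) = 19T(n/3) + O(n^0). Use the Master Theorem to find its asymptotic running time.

Master Theorem for T(n) = 19T(n/3) + O(n^0):

a = 19, b = 3, c = 0
log_b(a) = log_3(19) = 2.6801

Case 1: c = 0 < log_3(19) = 2.6801
T(n) = O(n^(log_3 19))

For T(n) = 19T(n/3) + O(n^0): log_3(19) = 2.6801. This is Case 1 of the Master Theorem (c < log_b(a), work dominated by leaves), giving O(n^(log_3 19)).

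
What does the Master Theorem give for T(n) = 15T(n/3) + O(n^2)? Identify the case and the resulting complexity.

Master Theorem for T(n) = 15T(n/3) + O(n^2):

a = 15, b = 3, c = 2
log_b(a) = log_3(15) = 2.4650

Case 1: c = 2 < log_3(15) = 2.4650
T(n) = O(n^(log_3 15))

For T(n) = 15T(n/3) + O(n^2): log_3(15) = 2.4650. This is Case 1 of the Master Theorem (c < log_b(a), work dominated by leaves), giving O(n^(log_3 15)).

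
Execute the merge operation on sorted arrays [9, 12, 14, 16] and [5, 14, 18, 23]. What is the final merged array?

Merging process:

Compare 9 vs 5: take 5 from right. Merged: [5]
Compare 9 vs 14: take 9 from left. Merged: [5, 9]
Compare 12 vs 14: take 12 from left. Merged: [5, 9, 12]
Compare 14 vs 14: take 14 from left. Merged: [5, 9, 12, 14]
Compare 16 vs 14: take 14 from right. Merged: [5, 9, 12, 14, 14]
Compare 16 vs 18: take 16 from left. Merged: [5, 9, 12, 14, 14, 16]
Append remaining from right: [18, 23]. Merged: [5, 9, 12, 14, 14, 16, 18, 23]

Final merged array: [5, 9, 12, 14, 14, 16, 18, 23]
Total comparisons: 6

The merged array is [5, 9, 12, 14, 14, 16, 18, 23], requiring 6 comparisons. The merge step runs in O(n) time where n is the total number of elements.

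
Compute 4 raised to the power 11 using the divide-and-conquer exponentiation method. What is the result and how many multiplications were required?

Computing 4^11 by squaring (build up from 4^1; each line after the first costs one multiplication):

4^1 = 4
4^2 = (4^1)^2 = 4^2 = 16
4^4 = (4^2)^2 = 16^2 = 256
4^5 = 4 * 4^4 = 4 * 256 = 1024
4^10 = (4^5)^2 = 1024^2 = 1048576
4^11 = 4 * 4^10 = 4 * 1048576 = 4194304

Result: 4194304
Multiplications needed: 5 (5 lines after 4^1)

4^11 = 4194304. Using exponentiation by squaring, this requires 5 multiplications. The key idea: if the exponent is even, square the half-power; if odd, multiply by the base once.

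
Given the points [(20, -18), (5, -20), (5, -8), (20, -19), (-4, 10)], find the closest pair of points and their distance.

Computing all pairwise distances among 5 points:

d((20, -18), (5, -20)) = 15.1327
d((20, -18), (5, -8)) = 18.0278
d((20, -18), (20, -19)) = 1.0 <-- minimum
d((20, -18), (-4, 10)) = 36.8782
d((5, -20), (5, -8)) = 12.0
d((5, -20), (20, -19)) = 15.0333
d((5, -20), (-4, 10)) = 31.3209
d((5, -8), (20, -19)) = 18.6011
d((5, -8), (-4, 10)) = 20.1246
d((20, -19), (-4, 10)) = 37.6431

Closest pair: (20, -18) and (20, -19) with distance 1.0

The closest pair is (20, -18) and (20, -19) with Euclidean distance 1.0. For 5 points, brute-force pairwise comparison is shown above. For large n, the divide-and-conquer algorithm (sort by x, recurse on halves, check the dividing strip) achieves O(n log n).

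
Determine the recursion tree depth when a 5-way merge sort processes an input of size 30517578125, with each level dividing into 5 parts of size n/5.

For divide and conquer with division factor 5:

Problem sizes at each level:
Level 0: 30517578125
Level 1: 6103515625
Level 2: 1220703125
Level 3: 244140625
Level 4: 48828125
Level 5: 9765625
Level 6: 1953125
Level 7: 390625
Level 8: 78125
Level 9: 15625
Level 10: 3125
Level 11: 625
Level 12: 125
Level 13: 25
Level 14: 5
Level 15: 1

The root is level 0 and the size-1 base case is level 15 (the tree spans levels 0 through 15, i.e. 16 levels counting the root), so the depth is the number of divisions: log_5(30517578125) = 15

The recursion tree depth is log_5(30517578125) = 15. At each level, the problem size is divided by 5, so it takes 15 divisions to reduce to a base case of size 1. The algorithm makes 5 recursive calls at each level.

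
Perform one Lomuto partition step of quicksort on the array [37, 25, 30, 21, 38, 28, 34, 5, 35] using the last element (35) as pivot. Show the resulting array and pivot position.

Lomuto partition with pivot = 35:

Initial array: [37, 25, 30, 21, 38, 28, 34, 5, 35]

arr[0]=37 > 35: no swap
arr[1]=25 <= 35: swap with position 0, array becomes [25, 37, 30, 21, 38, 28, 34, 5, 35]
arr[2]=30 <= 35: swap with position 1, array becomes [25, 30, 37, 21, 38, 28, 34, 5, 35]
arr[3]=21 <= 35: swap with position 2, array becomes [25, 30, 21, 37, 38, 28, 34, 5, 35]
arr[4]=38 > 35: no swap
arr[5]=28 <= 35: swap with position 3, array becomes [25, 30, 21, 28, 38, 37, 34, 5, 35]
arr[6]=34 <= 35: swap with position 4, array becomes [25, 30, 21, 28, 34, 37, 38, 5, 35]
arr[7]=5 <= 35: swap with position 5, array becomes [25, 30, 21, 28, 34, 5, 38, 37, 35]

Place pivot at position 6: [25, 30, 21, 28, 34, 5, 35, 37, 38]
Pivot position: 6

After partitioning with pivot 35, the array becomes [25, 30, 21, 28, 34, 5, 35, 37, 38]. The pivot is placed at index 6. All elements to the left of the pivot are <= 35, and all elements to the right are > 35.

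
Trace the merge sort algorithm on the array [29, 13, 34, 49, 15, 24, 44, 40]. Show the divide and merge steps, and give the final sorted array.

Merge sort trace:

Split: [29, 13, 34, 49, 15, 24, 44, 40] -> [29, 13, 34, 49] and [15, 24, 44, 40]
  Split: [29, 13, 34, 49] -> [29, 13] and [34, 49]
    Split: [29, 13] -> [29] and [13]
    Merge: [29] + [13] -> [13, 29]
    Split: [34, 49] -> [34] and [49]
    Merge: [34] + [49] -> [34, 49]
  Merge: [13, 29] + [34, 49] -> [13, 29, 34, 49]
  Split: [15, 24, 44, 40] -> [15, 24] and [44, 40]
    Split: [15, 24] -> [15] and [24]
    Merge: [15] + [24] -> [15, 24]
    Split: [44, 40] -> [44] and [40]
    Merge: [44] + [40] -> [40, 44]
  Merge: [15, 24] + [40, 44] -> [15, 24, 40, 44]
Merge: [13, 29, 34, 49] + [15, 24, 40, 44] -> [13, 15, 24, 29, 34, 40, 44, 49]

Final sorted array: [13, 15, 24, 29, 34, 40, 44, 49]

The merge sort proceeds by recursively splitting the array and merging sorted halves.
After all merges, the sorted array is [13, 15, 24, 29, 34, 40, 44, 49].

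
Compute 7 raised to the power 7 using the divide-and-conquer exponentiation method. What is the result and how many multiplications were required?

Computing 7^7 by squaring (build up from 7^1; each line after the first costs one multiplication):

7^1 = 7
7^2 = (7^1)^2 = 7^2 = 49
7^3 = 7 * 7^2 = 7 * 49 = 343
7^6 = (7^3)^2 = 343^2 = 117649
7^7 = 7 * 7^6 = 7 * 117649 = 823543

Result: 823543
Multiplications needed: 4 (4 lines after 7^1)

7^7 = 823543. Using exponentiation by squaring, this requires 4 multiplications. The key idea: if the exponent is even, square the half-power; if odd, multiply by the base once.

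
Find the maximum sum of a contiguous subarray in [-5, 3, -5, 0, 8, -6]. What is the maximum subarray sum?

Using Kadane's algorithm on [-5, 3, -5, 0, 8, -6]:

Scanning through the array:
Position 1 (value 3): max_ending_here = 3, max_so_far = 3
Position 2 (value -5): max_ending_here = -2, max_so_far = 3
Position 3 (value 0): max_ending_here = 0, max_so_far = 3
Position 4 (value 8): max_ending_here = 8, max_so_far = 8
Position 5 (value -6): max_ending_here = 2, max_so_far = 8

Maximum subarray: [0, 8]
Maximum sum: 8

The maximum subarray is [0, 8] with sum 8. This subarray runs from index 3 to index 4.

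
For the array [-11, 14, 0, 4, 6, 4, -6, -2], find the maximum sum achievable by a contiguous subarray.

Using Kadane's algorithm on [-11, 14, 0, 4, 6, 4, -6, -2]:

Scanning through the array:
Position 1 (value 14): max_ending_here = 14, max_so_far = 14
Position 2 (value 0): max_ending_here = 14, max_so_far = 14
Position 3 (value 4): max_ending_here = 18, max_so_far = 18
Position 4 (value 6): max_ending_here = 24, max_so_far = 24
Position 5 (value 4): max_ending_here = 28, max_so_far = 28
Position 6 (value -6): max_ending_here = 22, max_so_far = 28
Position 7 (value -2): max_ending_here = 20, max_so_far = 28

Maximum subarray: [14, 0, 4, 6, 4]
Maximum sum: 28

The maximum subarray is [14, 0, 4, 6, 4] with sum 28. This subarray runs from index 1 to index 5.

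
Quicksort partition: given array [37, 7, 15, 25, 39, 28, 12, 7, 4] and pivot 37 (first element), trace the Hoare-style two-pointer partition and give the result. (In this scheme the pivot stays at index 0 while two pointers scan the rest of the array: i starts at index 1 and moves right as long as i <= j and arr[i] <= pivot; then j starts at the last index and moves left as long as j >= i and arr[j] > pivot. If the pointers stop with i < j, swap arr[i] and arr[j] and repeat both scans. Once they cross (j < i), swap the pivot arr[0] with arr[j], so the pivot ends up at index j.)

Hoare-style two-pointer partition with pivot = 37:

Initial array: [37, 7, 15, 25, 39, 28, 12, 7, 4]

Pointers start at i = 1, j = 8.
i stops at index 4 (arr[4]=39 > 37), j stops at index 8 (arr[8]=4 <= 37): swap arr[4] and arr[8], array becomes [37, 7, 15, 25, 4, 28, 12, 7, 39]
i ends at 8, j ends at 7: the pointers have crossed (j < i), so scanning stops.

Swap pivot arr[0] with arr[7] to place pivot at position 7: [7, 7, 15, 25, 4, 28, 12, 37, 39]
Pivot position: 7

After partitioning with pivot 37, the array becomes [7, 7, 15, 25, 4, 28, 12, 37, 39]. The pivot is placed at index 7. All elements to the left of the pivot are <= 37, and all elements to the right are > 37.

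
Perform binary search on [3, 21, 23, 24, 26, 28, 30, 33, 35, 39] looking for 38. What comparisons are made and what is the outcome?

Binary search for 38 in [3, 21, 23, 24, 26, 28, 30, 33, 35, 39]:

lo=0, hi=9, mid=4, arr[mid]=26 -> 26 < 38, search right half
lo=5, hi=9, mid=7, arr[mid]=33 -> 33 < 38, search right half
lo=8, hi=9, mid=8, arr[mid]=35 -> 35 < 38, search right half
lo=9, hi=9, mid=9, arr[mid]=39 -> 39 > 38, search left half
lo=9 > hi=8, target 38 not found

Binary search determines that 38 is not in the array after 4 comparisons. The search space was exhausted without finding the target.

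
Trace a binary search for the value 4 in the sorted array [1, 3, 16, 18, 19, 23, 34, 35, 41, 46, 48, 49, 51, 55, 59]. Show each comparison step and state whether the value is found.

Binary search for 4 in [1, 3, 16, 18, 19, 23, 34, 35, 41, 46, 48, 49, 51, 55, 59]:

lo=0, hi=14, mid=7, arr[mid]=35 -> 35 > 4, search left half
lo=0, hi=6, mid=3, arr[mid]=18 -> 18 > 4, search left half
lo=0, hi=2, mid=1, arr[mid]=3 -> 3 < 4, search right half
lo=2, hi=2, mid=2, arr[mid]=16 -> 16 > 4, search left half
lo=2 > hi=1, target 4 not found

Binary search determines that 4 is not in the array after 4 comparisons. The search space was exhausted without finding the target.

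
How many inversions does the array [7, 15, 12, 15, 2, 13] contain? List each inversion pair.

Finding inversions in [7, 15, 12, 15, 2, 13]:

(0, 4): arr[0]=7 > arr[4]=2
(1, 2): arr[1]=15 > arr[2]=12
(1, 4): arr[1]=15 > arr[4]=2
(1, 5): arr[1]=15 > arr[5]=13
(2, 4): arr[2]=12 > arr[4]=2
(3, 4): arr[3]=15 > arr[4]=2
(3, 5): arr[3]=15 > arr[5]=13

Total inversions: 7

The array has 7 inversion(s): (0,4), (1,2), (1,4), (1,5), (2,4), (3,4), (3,5). Each pair (i,j) satisfies i < j and arr[i] > arr[j].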